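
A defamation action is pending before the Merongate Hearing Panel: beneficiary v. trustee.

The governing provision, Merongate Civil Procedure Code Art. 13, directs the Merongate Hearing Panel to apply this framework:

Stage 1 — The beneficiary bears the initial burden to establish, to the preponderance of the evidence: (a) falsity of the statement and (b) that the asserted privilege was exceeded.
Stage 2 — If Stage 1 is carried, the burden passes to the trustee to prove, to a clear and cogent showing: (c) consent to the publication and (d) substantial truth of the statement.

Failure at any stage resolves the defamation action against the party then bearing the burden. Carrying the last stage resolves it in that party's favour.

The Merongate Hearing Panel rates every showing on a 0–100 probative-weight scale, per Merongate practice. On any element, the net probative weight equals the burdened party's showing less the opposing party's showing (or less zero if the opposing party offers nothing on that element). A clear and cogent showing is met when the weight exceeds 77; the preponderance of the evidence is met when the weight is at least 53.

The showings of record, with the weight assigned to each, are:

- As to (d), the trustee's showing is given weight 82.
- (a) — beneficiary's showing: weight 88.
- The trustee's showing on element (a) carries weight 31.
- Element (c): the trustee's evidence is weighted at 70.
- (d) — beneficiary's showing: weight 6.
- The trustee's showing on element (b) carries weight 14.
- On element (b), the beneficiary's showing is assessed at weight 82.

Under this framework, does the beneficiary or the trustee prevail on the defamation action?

At Stage 1 the beneficiary must meet the preponderance of the evidence (weight is at least 53): on (a) the weight is 88 less the opposing 31 gives net 57, which does reach 53, so (a) meets the standard; on (b) the weight is 82 less the opposing 14 gives net 68, which does reach 53, so (b) meets the standard.
  The beneficiary carries Stage 1; the trustee now bears the burden.
At Stage 2 the trustee must meet a clear and cogent showing (weight exceeds 77): on (c) the weight is 70, ≤ 77, so (c) does not meet the standard; on (d) the weight is 82 less the opposing 6 gives net 76, which does not exceed 77, so (d) does not meet the standard.
  Stage 2 not carried; the trustee fails its burden.
The analysis ends at Stage 2; the beneficiary prevails.

beneficiary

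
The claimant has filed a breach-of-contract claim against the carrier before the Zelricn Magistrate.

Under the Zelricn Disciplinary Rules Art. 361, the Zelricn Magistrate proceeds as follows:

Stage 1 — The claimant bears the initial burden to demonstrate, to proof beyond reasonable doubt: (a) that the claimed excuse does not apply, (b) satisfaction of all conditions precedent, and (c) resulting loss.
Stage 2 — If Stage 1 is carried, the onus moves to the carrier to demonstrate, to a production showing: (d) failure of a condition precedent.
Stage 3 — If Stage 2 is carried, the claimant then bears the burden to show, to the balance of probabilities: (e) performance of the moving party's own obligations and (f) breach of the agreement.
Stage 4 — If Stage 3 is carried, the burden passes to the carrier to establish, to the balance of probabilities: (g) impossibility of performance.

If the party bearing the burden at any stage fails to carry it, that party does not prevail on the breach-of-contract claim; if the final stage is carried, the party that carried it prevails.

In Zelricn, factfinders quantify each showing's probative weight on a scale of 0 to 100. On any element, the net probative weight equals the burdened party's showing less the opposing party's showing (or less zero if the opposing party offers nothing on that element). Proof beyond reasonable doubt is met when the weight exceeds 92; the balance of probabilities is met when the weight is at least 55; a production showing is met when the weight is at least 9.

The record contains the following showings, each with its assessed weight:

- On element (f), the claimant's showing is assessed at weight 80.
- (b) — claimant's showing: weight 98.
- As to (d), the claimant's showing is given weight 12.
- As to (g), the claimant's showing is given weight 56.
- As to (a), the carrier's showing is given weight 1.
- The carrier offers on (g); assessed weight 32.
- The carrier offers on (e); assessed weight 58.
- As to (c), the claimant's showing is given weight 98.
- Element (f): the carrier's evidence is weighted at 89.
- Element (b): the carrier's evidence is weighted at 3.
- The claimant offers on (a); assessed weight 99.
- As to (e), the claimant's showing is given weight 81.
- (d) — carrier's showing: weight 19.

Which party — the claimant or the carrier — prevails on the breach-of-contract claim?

Stage 1 (claimant, proof beyond reasonable doubt, weight exceeds 92): (a) net 99−1=98 > 92 — meets; (b) net 98−3=95 > 92 — meets; (c) 98 > 92 — meets.
  The claimant carries Stage 1; the carrier now bears the burden.
Stage 2 (carrier, a production showing, weight is at least 9): (d) net 19−12=7 < 9 — fails.
  Stage 2 not carried; the carrier fails its burden.
The claimant prevails.

claimant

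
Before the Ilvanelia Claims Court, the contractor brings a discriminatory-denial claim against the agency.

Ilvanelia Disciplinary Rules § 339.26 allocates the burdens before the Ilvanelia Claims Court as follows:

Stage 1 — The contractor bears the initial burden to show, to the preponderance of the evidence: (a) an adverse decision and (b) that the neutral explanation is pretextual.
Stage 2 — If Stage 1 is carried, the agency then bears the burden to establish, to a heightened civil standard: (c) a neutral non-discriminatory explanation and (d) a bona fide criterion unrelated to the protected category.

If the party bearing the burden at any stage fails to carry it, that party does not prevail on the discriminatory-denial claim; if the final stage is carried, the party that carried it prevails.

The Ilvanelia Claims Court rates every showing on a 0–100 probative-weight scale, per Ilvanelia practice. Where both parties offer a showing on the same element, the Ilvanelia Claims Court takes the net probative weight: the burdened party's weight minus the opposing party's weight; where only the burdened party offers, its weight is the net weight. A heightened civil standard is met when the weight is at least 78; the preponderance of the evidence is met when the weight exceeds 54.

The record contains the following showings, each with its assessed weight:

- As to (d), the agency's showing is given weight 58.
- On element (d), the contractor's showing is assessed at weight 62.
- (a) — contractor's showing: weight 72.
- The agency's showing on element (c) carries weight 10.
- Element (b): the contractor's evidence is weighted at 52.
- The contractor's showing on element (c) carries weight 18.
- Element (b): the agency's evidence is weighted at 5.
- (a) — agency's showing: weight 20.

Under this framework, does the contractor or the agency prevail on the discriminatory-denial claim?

agency

Stage 1 — burden on contractor; standard: the preponderance of the evidence (weight exceeds 54).
    (a): 72 − 20 = 52 ≤ 54 [not met]
    (b): 52 − 5 = 47 ≤ 54 [not met]
  Not every element is met, so the contractor fails to carry Stage 1.
So the agency prevails.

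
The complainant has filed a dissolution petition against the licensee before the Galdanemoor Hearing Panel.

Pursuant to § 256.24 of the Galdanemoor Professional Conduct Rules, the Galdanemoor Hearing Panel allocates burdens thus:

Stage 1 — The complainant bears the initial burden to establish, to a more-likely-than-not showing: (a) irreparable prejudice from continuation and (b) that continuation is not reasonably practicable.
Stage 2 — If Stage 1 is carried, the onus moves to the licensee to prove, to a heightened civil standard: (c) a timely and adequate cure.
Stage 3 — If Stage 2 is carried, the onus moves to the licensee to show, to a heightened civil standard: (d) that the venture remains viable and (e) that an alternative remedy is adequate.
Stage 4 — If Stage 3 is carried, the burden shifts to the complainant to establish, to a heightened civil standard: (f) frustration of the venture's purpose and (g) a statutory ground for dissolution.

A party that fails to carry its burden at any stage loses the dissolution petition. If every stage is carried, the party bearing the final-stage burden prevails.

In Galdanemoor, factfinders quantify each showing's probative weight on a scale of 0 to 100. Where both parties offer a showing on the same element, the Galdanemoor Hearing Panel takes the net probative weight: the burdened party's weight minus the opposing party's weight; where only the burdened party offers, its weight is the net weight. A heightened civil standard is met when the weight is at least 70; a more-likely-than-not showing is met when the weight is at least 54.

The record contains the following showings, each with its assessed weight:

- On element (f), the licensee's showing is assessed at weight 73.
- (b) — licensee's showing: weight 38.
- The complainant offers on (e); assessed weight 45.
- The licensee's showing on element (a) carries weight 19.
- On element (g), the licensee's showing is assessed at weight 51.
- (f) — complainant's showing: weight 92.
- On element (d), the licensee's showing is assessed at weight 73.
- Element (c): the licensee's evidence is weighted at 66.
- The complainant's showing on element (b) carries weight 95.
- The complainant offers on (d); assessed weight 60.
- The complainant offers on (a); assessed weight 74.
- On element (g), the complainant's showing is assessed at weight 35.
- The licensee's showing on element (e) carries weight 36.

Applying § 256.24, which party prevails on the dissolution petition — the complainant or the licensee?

Stage 1 (complainant, a more-likely-than-not showing, weight is at least 54): (a) net 74−19=55 ≥ 54 — meets; (b) net 95−38=57 ≥ 54 — meets.
  The complainant carries Stage 1; the licensee now bears the burden.
Stage 2 (licensee, a heightened civil standard, weight is at least 70): (c) 66 < 70 — fails.
  Not every element is met, so the licensee fails to carry Stage 2.
The analysis ends at Stage 2; the complainant prevails.

complainant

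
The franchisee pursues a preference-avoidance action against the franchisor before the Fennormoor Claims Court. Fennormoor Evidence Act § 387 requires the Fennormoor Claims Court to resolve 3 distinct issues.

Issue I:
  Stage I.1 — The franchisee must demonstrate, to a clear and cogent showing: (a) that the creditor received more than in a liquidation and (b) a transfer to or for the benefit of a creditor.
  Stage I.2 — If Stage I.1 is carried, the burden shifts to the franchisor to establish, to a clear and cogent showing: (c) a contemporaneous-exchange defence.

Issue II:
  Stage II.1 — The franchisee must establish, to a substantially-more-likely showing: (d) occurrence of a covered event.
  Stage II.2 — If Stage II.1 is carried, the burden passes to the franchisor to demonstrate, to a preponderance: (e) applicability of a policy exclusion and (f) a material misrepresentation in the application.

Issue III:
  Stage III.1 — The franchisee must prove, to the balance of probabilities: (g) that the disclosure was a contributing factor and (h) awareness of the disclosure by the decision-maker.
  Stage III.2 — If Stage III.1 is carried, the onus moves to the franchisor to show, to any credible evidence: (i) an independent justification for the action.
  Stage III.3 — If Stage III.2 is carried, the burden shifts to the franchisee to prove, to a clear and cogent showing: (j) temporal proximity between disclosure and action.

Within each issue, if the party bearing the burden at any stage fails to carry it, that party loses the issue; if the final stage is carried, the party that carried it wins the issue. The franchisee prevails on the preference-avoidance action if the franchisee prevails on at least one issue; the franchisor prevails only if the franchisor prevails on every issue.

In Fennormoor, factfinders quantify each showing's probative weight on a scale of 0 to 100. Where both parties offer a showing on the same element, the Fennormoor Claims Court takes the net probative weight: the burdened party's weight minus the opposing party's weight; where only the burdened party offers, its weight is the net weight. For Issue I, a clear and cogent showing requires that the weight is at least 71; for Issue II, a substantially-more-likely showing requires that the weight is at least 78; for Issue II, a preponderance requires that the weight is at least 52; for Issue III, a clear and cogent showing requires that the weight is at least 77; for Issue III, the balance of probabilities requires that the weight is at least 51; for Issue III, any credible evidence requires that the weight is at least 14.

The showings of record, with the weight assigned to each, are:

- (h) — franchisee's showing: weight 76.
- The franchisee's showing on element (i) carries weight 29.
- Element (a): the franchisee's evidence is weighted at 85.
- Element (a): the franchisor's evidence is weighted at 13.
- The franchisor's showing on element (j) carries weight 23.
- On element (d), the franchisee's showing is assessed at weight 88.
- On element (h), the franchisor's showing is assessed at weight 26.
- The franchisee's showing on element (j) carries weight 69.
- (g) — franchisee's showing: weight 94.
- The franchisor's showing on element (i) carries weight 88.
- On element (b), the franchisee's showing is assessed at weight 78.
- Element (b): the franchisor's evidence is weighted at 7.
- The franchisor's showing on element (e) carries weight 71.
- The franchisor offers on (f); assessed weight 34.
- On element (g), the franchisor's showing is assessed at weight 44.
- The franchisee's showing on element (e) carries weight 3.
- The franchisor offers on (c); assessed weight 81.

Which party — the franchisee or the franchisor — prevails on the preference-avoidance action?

— Issue I —
Stage I.1 — burden on franchisee; standard: a clear and cogent showing (weight is at least 71).
    (a): 85 − 13 = 72 ≥ 71 [met]
    (b): 78 − 7 = 71 ≥ 71 [met]
  All elements met. The burden passes to the franchisor.
Stage I.2 — burden on franchisor; standard: a clear and cogent showing (weight is at least 71).
    (c): 81 ≥ 71 [met]
  The franchisor carries the last stage.
Every stage carried; the franchisor prevails on this issue.
— Issue II —
Stage II.1 (franchisee, a substantially-more-likely showing, weight is at least 78): (d) 88 ≥ 78 — meets.
  All elements met. The burden passes to the franchisor.
Stage II.2 (franchisor, a preponderance, weight is at least 52): (e) net 71−3=68 ≥ 52 — meets; (f) 34 < 52 — fails.
  Not every element is met, so the franchisor fails to carry Stage II.2.
So the franchisee prevails on this issue.
— Issue III —
At Stage III.1 the franchisee must meet the balance of probabilities (weight is at least 51): on (g) the weight is 94 less the opposing 44 gives net 50, < 51, so (g) does not meet the standard; on (h) the weight is 76 less the opposing 26 gives net 50, < 51, so (h) does not meet the standard.
  Not every element is met, so the franchisee fails to carry Stage III.1.
The analysis ends at Stage III.1; the franchisor prevails on this issue.
Per-issue: Issue I → franchisor; Issue II → franchisee; Issue III → franchisor. The franchisee must prevail on at least one issue; overall, the franchisee prevails.

franchisee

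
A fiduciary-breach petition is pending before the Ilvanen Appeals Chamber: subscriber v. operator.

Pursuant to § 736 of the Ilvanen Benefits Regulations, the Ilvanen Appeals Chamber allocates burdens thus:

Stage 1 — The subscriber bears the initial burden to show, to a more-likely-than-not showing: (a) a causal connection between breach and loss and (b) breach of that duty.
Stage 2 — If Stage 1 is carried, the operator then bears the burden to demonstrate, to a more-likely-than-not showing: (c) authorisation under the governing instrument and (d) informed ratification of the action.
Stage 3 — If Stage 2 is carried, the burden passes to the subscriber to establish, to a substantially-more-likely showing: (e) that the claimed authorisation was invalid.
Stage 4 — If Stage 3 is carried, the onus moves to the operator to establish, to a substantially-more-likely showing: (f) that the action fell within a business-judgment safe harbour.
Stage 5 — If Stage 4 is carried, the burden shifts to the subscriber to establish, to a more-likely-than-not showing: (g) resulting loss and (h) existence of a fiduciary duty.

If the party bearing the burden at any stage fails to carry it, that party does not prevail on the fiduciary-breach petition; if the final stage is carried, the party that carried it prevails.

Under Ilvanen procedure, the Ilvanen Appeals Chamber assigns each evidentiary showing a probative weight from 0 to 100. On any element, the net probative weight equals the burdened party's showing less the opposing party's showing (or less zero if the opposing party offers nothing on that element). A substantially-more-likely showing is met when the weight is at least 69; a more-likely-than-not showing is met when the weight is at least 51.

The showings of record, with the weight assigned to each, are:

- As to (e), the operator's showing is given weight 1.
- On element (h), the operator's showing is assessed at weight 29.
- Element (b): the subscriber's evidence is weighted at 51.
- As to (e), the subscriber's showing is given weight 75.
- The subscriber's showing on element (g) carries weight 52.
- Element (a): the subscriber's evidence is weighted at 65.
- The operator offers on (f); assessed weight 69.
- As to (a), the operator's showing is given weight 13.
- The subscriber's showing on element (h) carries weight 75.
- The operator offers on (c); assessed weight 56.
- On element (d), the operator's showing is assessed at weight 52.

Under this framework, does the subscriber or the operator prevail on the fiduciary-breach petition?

operator

Stage 1 — burden on subscriber; standard: a more-likely-than-not showing (weight is at least 51).
    (a): 65 − 13 = 52 ≥ 51 [met]
    (b): 51 ≥ 51 [met]
  Stage 1 is satisfied; the onus moves to the operator.
Stage 2 — burden on operator; standard: a more-likely-than-not showing (weight is at least 51).
    (c): 56 ≥ 51 [met]
    (d): 52 ≥ 51 [met]
  All elements met. The burden passes to the subscriber.
Stage 3 — burden on subscriber; standard: a substantially-more-likely showing (weight is at least 69).
    (e): 75 − 1 = 74 ≥ 69 [met]
  Stage 3 carried; the burden shifts to the operator.
Stage 4 — burden on operator; standard: a substantially-more-likely showing (weight is at least 69).
    (f): 69 ≥ 69 [met]
  Stage 4 is satisfied; the onus moves to the subscriber.
Stage 5 — burden on subscriber; standard: a more-likely-than-not showing (weight is at least 51).
    (g): 52 ≥ 51 [met]
    (h): 75 − 29 = 46 < 51 [not met]
  Stage 5 not carried; the subscriber fails its burden.
So the operator prevails.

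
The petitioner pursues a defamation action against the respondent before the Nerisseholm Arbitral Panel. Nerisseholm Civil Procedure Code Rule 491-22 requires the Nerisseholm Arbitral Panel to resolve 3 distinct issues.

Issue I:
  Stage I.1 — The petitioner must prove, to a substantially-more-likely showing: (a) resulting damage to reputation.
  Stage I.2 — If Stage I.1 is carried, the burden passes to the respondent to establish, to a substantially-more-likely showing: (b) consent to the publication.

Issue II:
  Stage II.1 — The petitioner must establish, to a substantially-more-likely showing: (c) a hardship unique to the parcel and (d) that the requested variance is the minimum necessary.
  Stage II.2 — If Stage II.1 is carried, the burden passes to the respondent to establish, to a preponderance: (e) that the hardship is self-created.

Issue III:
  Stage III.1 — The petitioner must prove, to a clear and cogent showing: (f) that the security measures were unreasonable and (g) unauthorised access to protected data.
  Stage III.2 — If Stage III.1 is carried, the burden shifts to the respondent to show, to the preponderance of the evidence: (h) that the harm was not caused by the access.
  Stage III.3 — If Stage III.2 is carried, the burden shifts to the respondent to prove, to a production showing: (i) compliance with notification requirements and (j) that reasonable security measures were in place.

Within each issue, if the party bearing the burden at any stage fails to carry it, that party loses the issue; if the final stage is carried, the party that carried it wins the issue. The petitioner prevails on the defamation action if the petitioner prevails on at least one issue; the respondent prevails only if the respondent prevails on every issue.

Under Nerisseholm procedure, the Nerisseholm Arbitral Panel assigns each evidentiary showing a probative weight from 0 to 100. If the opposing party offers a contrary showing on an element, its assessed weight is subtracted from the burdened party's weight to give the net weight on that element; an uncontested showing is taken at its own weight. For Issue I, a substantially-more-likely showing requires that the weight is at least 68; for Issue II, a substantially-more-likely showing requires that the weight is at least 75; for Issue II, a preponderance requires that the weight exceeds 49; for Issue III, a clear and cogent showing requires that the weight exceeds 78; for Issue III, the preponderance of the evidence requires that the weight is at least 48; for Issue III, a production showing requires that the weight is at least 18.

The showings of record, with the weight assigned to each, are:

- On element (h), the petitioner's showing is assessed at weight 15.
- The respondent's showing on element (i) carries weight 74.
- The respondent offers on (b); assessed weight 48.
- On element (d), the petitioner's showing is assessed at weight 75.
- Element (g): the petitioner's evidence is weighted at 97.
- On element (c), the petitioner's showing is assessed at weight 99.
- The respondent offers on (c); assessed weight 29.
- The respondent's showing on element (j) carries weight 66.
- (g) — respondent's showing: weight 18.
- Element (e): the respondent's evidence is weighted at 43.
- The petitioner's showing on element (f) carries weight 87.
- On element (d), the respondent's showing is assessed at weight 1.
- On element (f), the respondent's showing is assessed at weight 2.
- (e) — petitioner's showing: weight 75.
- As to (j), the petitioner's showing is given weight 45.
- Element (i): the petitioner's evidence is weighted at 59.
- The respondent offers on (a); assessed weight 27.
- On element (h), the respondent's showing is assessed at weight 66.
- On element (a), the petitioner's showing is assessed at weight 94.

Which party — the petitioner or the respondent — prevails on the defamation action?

petitioner

— Issue I —
Stage I.1 (petitioner, a substantially-more-likely showing, weight is at least 68): (a) net 94−27=67 < 68 — fails.
  Stage I.1 not carried; the petitioner fails its burden.
The respondent prevails on this issue.
— Issue II —
Stage II.1 — burden on petitioner; standard: a substantially-more-likely showing (weight is at least 75).
    (c): 99 − 29 = 70 < 75 [not met]
    (d): 75 − 1 = 74 < 75 [not met]
  Not every element is met, so the petitioner fails to carry Stage II.1.
The respondent prevails on this issue.
— Issue III —
At Stage III.1 the petitioner must meet a clear and cogent showing (weight exceeds 78): on (f) the weight is 87 less the opposing 2 gives net 85, > 78, so (f) meets the standard; on (g) the weight is 97 less the opposing 18 gives net 79, > 78, so (g) meets the standard.
  The petitioner carries Stage III.1; the respondent now bears the burden.
At Stage III.2 the respondent must meet the preponderance of the evidence (weight is at least 48): on (h) the weight is 66 less the opposing 15 gives net 51, which does reach 48, so (h) meets the standard.
  Stage III.2 is satisfied; the respondent continues to bear the burden.
At Stage III.3 the respondent must meet a production showing (weight is at least 18): on (i) the weight is 74 less the opposing 59 gives net 15, < 18, so (i) does not meet the standard; on (j) the weight is 66 less the opposing 45 gives net 21, which does reach 18, so (j) meets the standard.
  Not every element is met, so the respondent fails to carry Stage III.3.
So the petitioner prevails on this issue.
Per-issue: Issue I → respondent; Issue II → respondent; Issue III → petitioner. The petitioner must prevail on at least one issue; overall, the petitioner prevails.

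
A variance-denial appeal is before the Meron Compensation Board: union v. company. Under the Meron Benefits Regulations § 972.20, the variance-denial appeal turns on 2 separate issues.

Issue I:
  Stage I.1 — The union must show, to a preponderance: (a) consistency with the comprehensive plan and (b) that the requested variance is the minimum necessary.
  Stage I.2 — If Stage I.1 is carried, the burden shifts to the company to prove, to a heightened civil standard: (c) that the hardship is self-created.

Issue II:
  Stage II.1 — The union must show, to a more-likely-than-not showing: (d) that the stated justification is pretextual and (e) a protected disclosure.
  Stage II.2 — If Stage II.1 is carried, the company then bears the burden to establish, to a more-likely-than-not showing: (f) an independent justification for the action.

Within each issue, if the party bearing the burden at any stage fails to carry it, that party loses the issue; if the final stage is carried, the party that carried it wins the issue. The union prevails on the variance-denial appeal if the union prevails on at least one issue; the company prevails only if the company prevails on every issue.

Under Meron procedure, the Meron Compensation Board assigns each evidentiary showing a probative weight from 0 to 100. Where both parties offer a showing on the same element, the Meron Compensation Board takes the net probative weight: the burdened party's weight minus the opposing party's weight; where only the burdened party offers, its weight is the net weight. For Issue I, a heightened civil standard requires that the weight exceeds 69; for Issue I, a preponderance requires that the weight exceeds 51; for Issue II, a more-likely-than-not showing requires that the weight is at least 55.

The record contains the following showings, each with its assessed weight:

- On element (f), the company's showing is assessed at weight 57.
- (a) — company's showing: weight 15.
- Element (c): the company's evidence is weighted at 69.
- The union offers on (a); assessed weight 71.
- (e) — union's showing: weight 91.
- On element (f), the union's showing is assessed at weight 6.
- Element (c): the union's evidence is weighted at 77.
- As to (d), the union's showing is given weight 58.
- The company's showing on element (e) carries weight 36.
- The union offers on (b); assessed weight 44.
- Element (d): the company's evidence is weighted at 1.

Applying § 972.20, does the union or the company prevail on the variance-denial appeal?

union

— Issue I —
At Stage I.1 the union must meet a preponderance (weight exceeds 51): on (a) the weight is 71 less the opposing 15 gives net 56, which does exceed 51, so (a) meets the standard; on (b) the weight is 44, ≤ 51, so (b) does not meet the standard.
  Not every element is met, so the union fails to carry Stage I.1.
The analysis ends at Stage I.1; the company prevails on this issue.
— Issue II —
Stage II.1 — burden on union; standard: a more-likely-than-not showing (weight is at least 55).
    (d): 58 − 1 = 57 ≥ 55 [met]
    (e): 91 − 36 = 55 ≥ 55 [met]
  The union carries Stage II.1; the company now bears the burden.
Stage II.2 — burden on company; standard: a more-likely-than-not showing (weight is at least 55).
    (f): 57 − 6 = 51 < 55 [not met]
  The company does not carry Stage II.2.
So the union prevails on this issue.
Per-issue: Issue I → company; Issue II → union. The union must prevail on at least one issue; overall, the union prevails.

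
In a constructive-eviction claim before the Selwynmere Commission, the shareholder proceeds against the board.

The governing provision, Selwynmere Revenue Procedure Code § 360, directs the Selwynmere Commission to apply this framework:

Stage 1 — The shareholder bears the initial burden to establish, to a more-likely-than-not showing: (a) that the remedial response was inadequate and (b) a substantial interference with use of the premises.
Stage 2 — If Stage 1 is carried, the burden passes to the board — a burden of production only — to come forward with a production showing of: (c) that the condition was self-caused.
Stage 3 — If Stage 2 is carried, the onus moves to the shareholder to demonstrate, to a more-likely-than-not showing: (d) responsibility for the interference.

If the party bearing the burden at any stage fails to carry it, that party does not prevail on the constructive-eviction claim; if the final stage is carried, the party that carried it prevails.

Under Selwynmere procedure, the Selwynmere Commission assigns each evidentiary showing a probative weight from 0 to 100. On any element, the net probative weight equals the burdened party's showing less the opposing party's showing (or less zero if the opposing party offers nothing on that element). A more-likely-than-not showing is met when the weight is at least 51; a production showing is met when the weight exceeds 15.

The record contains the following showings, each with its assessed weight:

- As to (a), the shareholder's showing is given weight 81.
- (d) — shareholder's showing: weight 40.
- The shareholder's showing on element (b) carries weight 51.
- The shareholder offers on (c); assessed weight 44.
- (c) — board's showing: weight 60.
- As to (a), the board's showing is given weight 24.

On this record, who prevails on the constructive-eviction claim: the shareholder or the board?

board

At Stage 1 the shareholder must meet a more-likely-than-not showing (weight is at least 51): on (a) the weight is 81 less the opposing 24 gives net 57, ≥ 51, so (a) meets the standard; on (b) the weight is 51, ≥ 51, so (b) meets the standard.
  All elements met. The burden passes to the board.
At Stage 2 the board must meet a production showing (weight exceeds 15): on (c) the weight is 60 less the opposing 44 gives net 16, which does exceed 15, so (c) meets the standard.
  All elements met. The burden passes to the shareholder.
At Stage 3 the shareholder must meet a more-likely-than-not showing (weight is at least 51): on (d) the weight is 40, which does not reach 51, so (d) does not meet the standard.
  Stage 3 not carried; the shareholder fails its burden.
So the board prevails.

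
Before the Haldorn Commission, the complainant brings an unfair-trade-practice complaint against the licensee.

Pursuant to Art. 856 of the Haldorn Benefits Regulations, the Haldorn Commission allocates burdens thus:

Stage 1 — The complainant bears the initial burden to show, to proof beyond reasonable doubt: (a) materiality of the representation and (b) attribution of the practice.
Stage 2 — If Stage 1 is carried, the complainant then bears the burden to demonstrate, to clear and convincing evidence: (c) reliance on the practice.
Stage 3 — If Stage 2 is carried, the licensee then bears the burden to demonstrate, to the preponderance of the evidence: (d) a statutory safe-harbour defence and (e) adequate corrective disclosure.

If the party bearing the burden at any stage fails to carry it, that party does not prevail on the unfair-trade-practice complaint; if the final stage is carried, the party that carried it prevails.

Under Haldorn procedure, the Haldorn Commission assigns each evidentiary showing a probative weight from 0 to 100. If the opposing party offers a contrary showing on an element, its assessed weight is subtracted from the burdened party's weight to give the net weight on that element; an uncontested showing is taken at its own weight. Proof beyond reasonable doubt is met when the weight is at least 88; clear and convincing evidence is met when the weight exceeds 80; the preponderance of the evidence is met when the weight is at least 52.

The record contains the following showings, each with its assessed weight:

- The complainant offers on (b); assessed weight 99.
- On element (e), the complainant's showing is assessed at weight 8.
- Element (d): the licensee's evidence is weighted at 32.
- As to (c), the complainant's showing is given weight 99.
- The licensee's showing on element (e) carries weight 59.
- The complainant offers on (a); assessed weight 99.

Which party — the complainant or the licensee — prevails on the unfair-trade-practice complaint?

At Stage 1 the complainant must meet proof beyond reasonable doubt (weight is at least 88): on (a) the weight is 99, which does reach 88, so (a) meets the standard; on (b) the weight is 99, ≥ 88, so (b) meets the standard.
  Stage 1 carried; the burden remains with the complainant.
At Stage 2 the complainant must meet clear and convincing evidence (weight exceeds 80): on (c) the weight is 99, which does exceed 80, so (c) meets the standard.
  Stage 2 is satisfied; the onus moves to the licensee.
At Stage 3 the licensee must meet the preponderance of the evidence (weight is at least 52): on (d) the weight is 32, which does not reach 52, so (d) does not meet the standard; on (e) the weight is 59 less the opposing 8 gives net 51, which does not reach 52, so (e) does not meet the standard.
  Not every element is met, so the licensee fails to carry Stage 3.
The analysis ends at Stage 3; the complainant prevails.

complainant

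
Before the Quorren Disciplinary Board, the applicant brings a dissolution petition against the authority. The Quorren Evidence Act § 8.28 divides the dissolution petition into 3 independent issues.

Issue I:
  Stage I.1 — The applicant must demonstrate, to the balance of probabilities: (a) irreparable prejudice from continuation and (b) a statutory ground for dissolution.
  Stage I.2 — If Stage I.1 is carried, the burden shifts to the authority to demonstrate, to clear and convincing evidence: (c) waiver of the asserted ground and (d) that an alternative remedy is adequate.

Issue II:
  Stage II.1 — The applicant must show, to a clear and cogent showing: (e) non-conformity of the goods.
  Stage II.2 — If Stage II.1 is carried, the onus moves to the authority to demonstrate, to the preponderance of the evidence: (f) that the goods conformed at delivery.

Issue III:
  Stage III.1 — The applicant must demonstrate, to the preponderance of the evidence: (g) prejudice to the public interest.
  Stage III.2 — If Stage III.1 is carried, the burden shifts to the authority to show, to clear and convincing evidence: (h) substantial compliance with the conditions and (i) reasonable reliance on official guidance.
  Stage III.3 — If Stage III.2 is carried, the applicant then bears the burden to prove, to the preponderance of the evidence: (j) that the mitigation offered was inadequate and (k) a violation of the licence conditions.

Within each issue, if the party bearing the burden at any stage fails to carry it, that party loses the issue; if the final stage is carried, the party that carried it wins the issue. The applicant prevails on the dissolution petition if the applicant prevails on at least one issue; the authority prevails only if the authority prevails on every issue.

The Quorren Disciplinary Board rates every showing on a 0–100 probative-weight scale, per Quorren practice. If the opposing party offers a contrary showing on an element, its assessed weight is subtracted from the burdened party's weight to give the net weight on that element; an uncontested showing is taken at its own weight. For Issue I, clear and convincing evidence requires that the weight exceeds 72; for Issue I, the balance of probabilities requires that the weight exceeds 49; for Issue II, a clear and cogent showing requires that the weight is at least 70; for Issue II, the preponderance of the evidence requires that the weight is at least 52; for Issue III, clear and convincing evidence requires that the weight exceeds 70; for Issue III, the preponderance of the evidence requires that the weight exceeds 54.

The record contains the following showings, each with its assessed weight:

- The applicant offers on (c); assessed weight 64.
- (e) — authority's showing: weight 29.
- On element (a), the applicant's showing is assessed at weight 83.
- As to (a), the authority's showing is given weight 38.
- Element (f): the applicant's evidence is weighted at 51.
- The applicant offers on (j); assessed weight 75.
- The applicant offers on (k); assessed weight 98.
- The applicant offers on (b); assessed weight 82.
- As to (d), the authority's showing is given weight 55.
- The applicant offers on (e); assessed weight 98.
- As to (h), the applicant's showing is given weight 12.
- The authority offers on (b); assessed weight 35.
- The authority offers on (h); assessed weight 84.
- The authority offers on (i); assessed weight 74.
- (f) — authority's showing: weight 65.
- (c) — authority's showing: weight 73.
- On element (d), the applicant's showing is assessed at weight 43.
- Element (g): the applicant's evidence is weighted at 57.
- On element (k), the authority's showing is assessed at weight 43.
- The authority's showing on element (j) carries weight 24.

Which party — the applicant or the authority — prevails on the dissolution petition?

— Issue I —
Stage I.1 (applicant, the balance of probabilities, weight exceeds 49): (a) net 83−38=45 ≤ 49 — fails; (b) net 82−35=47 ≤ 49 — fails.
  Not every element is met, so the applicant fails to carry Stage I.1.
The authority prevails on this issue.
— Issue II —
At Stage II.1 the applicant must meet a clear and cogent showing (weight is at least 70): on (e) the weight is 98 less the opposing 29 gives net 69, which does not reach 70, so (e) does not meet the standard.
  Stage II.1 not carried; the applicant fails its burden.
So the authority prevails on this issue.
— Issue III —
Stage III.1 (applicant, the preponderance of the evidence, weight exceeds 54): (g) 57 > 54 — meets.
  All elements met. The burden passes to the authority.
Stage III.2 (authority, clear and convincing evidence, weight exceeds 70): (h) net 84−12=72 > 70 — meets; (i) 74 > 70 — meets.
  The authority carries Stage III.2; the applicant now bears the burden.
Stage III.3 (applicant, the preponderance of the evidence, weight exceeds 54): (j) net 75−24=51 ≤ 54 — fails; (k) net 98−43=55 > 54 — meets.
  The applicant does not carry Stage III.3.
The authority prevails on this issue.
Per-issue: Issue I → authority; Issue II → authority; Issue III → authority. The applicant must prevail on at least one issue; overall, the authority prevails.

authority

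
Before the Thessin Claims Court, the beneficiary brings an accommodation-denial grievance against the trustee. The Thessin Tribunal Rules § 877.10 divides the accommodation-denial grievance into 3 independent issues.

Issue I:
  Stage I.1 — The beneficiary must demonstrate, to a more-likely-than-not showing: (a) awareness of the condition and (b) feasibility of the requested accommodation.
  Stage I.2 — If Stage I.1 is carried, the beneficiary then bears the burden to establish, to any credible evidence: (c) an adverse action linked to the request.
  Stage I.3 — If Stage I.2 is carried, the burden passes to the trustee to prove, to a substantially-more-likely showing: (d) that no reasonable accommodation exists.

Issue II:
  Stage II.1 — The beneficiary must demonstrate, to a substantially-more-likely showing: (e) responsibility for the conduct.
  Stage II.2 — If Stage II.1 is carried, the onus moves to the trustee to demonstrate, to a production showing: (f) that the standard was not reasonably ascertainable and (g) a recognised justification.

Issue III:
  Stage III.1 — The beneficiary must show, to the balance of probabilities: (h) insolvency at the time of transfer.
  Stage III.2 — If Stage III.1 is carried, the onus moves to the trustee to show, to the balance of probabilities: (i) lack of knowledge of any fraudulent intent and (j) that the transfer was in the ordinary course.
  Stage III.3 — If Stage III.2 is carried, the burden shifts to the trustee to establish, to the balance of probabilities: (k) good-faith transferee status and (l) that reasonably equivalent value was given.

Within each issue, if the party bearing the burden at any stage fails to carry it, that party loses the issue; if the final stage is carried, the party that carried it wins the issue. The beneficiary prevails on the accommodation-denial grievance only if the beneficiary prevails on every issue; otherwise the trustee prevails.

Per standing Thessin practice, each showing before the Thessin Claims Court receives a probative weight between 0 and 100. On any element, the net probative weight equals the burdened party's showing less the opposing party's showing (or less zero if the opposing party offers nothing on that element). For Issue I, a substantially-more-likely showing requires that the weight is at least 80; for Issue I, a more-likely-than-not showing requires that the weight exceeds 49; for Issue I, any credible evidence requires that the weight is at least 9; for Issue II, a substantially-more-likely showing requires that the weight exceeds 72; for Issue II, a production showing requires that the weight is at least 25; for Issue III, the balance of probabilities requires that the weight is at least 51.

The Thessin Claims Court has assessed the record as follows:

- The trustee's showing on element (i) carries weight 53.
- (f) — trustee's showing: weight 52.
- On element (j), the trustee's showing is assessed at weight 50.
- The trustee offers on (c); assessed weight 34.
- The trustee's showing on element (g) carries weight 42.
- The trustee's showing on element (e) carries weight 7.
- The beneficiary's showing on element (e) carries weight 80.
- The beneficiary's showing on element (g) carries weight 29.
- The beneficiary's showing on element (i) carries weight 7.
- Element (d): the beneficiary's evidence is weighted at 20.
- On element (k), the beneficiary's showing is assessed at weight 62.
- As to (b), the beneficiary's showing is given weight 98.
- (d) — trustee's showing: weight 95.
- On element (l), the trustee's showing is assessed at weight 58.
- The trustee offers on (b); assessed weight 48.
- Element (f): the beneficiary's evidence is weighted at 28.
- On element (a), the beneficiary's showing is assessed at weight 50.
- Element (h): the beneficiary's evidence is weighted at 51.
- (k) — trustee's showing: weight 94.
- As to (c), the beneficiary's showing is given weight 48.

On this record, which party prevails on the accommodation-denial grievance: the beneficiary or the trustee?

beneficiary

— Issue I —
Stage I.1 (beneficiary, a more-likely-than-not showing, weight exceeds 49): (a) 50 > 49 — meets; (b) net 98−48=50 > 49 — meets.
  All elements met. The beneficiary retains the burden for Stage I.2.
Stage I.2 (beneficiary, any credible evidence, weight is at least 9): (c) net 48−34=14 ≥ 9 — meets.
  Stage I.2 is satisfied; the onus moves to the trustee.
Stage I.3 (trustee, a substantially-more-likely showing, weight is at least 80): (d) net 95−20=75 < 80 — fails.
  Not every element is met, so the trustee fails to carry Stage I.3.
The analysis ends at Stage I.3; the beneficiary prevails on this issue.
— Issue II —
At Stage II.1 the beneficiary must meet a substantially-more-likely showing (weight exceeds 72): on (e) the weight is 80 less the opposing 7 gives net 73, which does exceed 72, so (e) meets the standard.
  Stage II.1 is satisfied; the onus moves to the trustee.
At Stage II.2 the trustee must meet a production showing (weight is at least 25): on (f) the weight is 52 less the opposing 28 gives net 24, < 25, so (f) does not meet the standard; on (g) the weight is 42 less the opposing 29 gives net 13, < 25, so (g) does not meet the standard.
  Not every element is met, so the trustee fails to carry Stage II.2.
So the beneficiary prevails on this issue.
— Issue III —
At Stage III.1 the beneficiary must meet the balance of probabilities (weight is at least 51): on (h) the weight is 51, which does reach 51, so (h) meets the standard.
  Stage III.1 is satisfied; the onus moves to the trustee.
At Stage III.2 the trustee must meet the balance of probabilities (weight is at least 51): on (i) the weight is 53 less the opposing 7 gives net 46, < 51, so (i) does not meet the standard; on (j) the weight is 50, which does not reach 51, so (j) does not meet the standard.
  Stage III.2 not carried; the trustee fails its burden.
So the beneficiary prevails on this issue.
Per-issue: Issue I → beneficiary; Issue II → beneficiary; Issue III → beneficiary. The beneficiary must prevail on every issue; overall, the beneficiary prevails.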